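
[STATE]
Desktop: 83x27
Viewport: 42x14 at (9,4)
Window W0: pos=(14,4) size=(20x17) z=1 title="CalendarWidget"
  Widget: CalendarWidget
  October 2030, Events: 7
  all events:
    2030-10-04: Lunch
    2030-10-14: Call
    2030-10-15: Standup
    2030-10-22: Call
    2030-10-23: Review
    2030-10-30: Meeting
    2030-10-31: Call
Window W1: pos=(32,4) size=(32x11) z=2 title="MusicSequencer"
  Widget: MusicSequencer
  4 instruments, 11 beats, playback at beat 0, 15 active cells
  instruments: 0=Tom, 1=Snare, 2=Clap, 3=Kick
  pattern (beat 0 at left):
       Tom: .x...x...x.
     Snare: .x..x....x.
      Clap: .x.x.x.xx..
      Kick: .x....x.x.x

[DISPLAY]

     ┏━━━━━━━━━━━━━━━━━┏━━━━━━━━━━━━━━━━━━
     ┃ CalendarWidget  ┃ MusicSequencer   
     ┠─────────────────┠──────────────────
     ┃   October 2030  ┃      ▼1234567890 
     ┃Mo Tu We Th Fr Sa┃   Tom·█···█···█· 
     ┃    1  2  3  4*  ┃ Snare·█··█····█· 
     ┃ 7  8  9 10 11 12┃  Clap·█·█·█·██·· 
     ┃14* 15* 16 17 18 ┃  Kick·█····█·█·█ 
     ┃21 22* 23* 24 25 ┃                  
     ┃28 29 30* 31*    ┃                  
     ┃                 ┗━━━━━━━━━━━━━━━━━━
     ┃                  ┃                 
     ┃                  ┃                 
     ┃                  ┃                 


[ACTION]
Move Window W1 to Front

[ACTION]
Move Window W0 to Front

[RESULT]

     ┏━━━━━━━━━━━━━━━━━━┓━━━━━━━━━━━━━━━━━
     ┃ CalendarWidget   ┃MusicSequencer   
     ┠──────────────────┨─────────────────
     ┃   October 2030   ┃     ▼1234567890 
     ┃Mo Tu We Th Fr Sa ┃  Tom·█···█···█· 
     ┃    1  2  3  4*  5┃Snare·█··█····█· 
     ┃ 7  8  9 10 11 12 ┃ Clap·█·█·█·██·· 
     ┃14* 15* 16 17 18 1┃ Kick·█····█·█·█ 
     ┃21 22* 23* 24 25 2┃                 
     ┃28 29 30* 31*     ┃                 
     ┃                  ┃━━━━━━━━━━━━━━━━━
     ┃                  ┃                 
     ┃                  ┃                 
     ┃                  ┃                 


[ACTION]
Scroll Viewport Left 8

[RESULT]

             ┏━━━━━━━━━━━━━━━━━━┓━━━━━━━━━
             ┃ CalendarWidget   ┃MusicSequ
             ┠──────────────────┨─────────
             ┃   October 2030   ┃     ▼123
             ┃Mo Tu We Th Fr Sa ┃  Tom·█··
             ┃    1  2  3  4*  5┃Snare·█··
             ┃ 7  8  9 10 11 12 ┃ Clap·█·█
             ┃14* 15* 16 17 18 1┃ Kick·█··
             ┃21 22* 23* 24 25 2┃         
             ┃28 29 30* 31*     ┃         
             ┃                  ┃━━━━━━━━━
             ┃                  ┃         
             ┃                  ┃         
             ┃                  ┃         


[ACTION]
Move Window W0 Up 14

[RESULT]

             ┃Mo Tu We Th Fr Sa ┃━━━━━━━━━
             ┃    1  2  3  4*  5┃MusicSequ
             ┃ 7  8  9 10 11 12 ┃─────────
             ┃14* 15* 16 17 18 1┃     ▼123
             ┃21 22* 23* 24 25 2┃  Tom·█··
             ┃28 29 30* 31*     ┃Snare·█··
             ┃                  ┃ Clap·█·█
             ┃                  ┃ Kick·█··
             ┃                  ┃         
             ┃                  ┃         
             ┃                  ┃━━━━━━━━━
             ┃                  ┃         
             ┗━━━━━━━━━━━━━━━━━━┛         
                                          


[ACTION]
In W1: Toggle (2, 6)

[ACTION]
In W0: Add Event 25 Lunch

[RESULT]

             ┃Mo Tu We Th Fr Sa ┃━━━━━━━━━
             ┃    1  2  3  4*  5┃MusicSequ
             ┃ 7  8  9 10 11 12 ┃─────────
             ┃14* 15* 16 17 18 1┃     ▼123
             ┃21 22* 23* 24 25* ┃  Tom·█··
             ┃28 29 30* 31*     ┃Snare·█··
             ┃                  ┃ Clap·█·█
             ┃                  ┃ Kick·█··
             ┃                  ┃         
             ┃                  ┃         
             ┃                  ┃━━━━━━━━━
             ┃                  ┃         
             ┗━━━━━━━━━━━━━━━━━━┛         
                                          


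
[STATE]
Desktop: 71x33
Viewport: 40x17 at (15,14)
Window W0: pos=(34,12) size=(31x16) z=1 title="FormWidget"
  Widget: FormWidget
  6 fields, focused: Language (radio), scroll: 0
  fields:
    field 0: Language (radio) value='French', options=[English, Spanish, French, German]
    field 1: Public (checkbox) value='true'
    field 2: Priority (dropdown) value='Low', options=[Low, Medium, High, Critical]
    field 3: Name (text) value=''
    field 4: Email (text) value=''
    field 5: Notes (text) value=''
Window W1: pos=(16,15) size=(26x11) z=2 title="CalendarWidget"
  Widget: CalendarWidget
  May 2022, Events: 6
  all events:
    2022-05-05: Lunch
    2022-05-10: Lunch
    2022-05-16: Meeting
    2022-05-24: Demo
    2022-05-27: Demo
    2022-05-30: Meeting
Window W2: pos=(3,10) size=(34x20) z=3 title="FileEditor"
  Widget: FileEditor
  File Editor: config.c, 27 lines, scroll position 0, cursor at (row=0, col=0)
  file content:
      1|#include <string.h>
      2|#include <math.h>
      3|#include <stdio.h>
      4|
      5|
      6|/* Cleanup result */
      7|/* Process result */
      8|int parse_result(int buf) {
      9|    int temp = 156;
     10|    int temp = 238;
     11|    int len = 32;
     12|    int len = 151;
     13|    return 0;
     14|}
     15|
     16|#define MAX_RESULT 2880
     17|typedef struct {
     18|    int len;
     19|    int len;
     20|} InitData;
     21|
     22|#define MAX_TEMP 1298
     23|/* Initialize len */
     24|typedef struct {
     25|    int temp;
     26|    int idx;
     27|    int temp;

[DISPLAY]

ath.h>              █┃──────────────────
tdio.h>             ░┃━━━━┓age:   ( ) En
                    ░┃    ┃c:     [x]   
                    ░┃────┨ity:   [Low  
result */           ░┃    ┃       [     
result */           ░┃    ┃:      [     
esult(int buf) {    ░┃    ┃:      [     
p = 156;            ░┃8   ┃             
p = 238;            ░┃5   ┃             
 = 32;              ░┃2   ┃             
 = 151;             ░┃29  ┃             
0;                  ░┃━━━━┛             
                    ░┃                  
                    ░┃━━━━━━━━━━━━━━━━━━
_RESULT 2880        ▼┃                  
━━━━━━━━━━━━━━━━━━━━━┛                  
                                        


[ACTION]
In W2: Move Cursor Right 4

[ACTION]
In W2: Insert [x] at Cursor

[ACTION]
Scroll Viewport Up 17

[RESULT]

                                        
                                        
                                        
                                        
                                        
                                        
                                        
                                        
                                        
                                        
━━━━━━━━━━━━━━━━━━━━━┓                  
                     ┃                  
─────────────────────┨━━━━━━━━━━━━━━━━━━
string.h>           ▲┃ormWidget         
ath.h>              █┃──────────────────
tdio.h>             ░┃━━━━┓age:   ( ) En
                    ░┃    ┃c:     [x]   


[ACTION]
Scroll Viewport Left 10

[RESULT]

                                        
                                        
                                        
                                        
                                        
                                        
                                        
                                        
                                        
                                        
━━━━━━━━━━━━━━━━━━━━━━━━━━━━━━━┓        
FileEditor                     ┃        
───────────────────────────────┨━━━━━━━━
incx█ude <string.h>           ▲┃ormWidge
include <math.h>              █┃────────
include <stdio.h>             ░┃━━━━┓age
                              ░┃    ┃c: 


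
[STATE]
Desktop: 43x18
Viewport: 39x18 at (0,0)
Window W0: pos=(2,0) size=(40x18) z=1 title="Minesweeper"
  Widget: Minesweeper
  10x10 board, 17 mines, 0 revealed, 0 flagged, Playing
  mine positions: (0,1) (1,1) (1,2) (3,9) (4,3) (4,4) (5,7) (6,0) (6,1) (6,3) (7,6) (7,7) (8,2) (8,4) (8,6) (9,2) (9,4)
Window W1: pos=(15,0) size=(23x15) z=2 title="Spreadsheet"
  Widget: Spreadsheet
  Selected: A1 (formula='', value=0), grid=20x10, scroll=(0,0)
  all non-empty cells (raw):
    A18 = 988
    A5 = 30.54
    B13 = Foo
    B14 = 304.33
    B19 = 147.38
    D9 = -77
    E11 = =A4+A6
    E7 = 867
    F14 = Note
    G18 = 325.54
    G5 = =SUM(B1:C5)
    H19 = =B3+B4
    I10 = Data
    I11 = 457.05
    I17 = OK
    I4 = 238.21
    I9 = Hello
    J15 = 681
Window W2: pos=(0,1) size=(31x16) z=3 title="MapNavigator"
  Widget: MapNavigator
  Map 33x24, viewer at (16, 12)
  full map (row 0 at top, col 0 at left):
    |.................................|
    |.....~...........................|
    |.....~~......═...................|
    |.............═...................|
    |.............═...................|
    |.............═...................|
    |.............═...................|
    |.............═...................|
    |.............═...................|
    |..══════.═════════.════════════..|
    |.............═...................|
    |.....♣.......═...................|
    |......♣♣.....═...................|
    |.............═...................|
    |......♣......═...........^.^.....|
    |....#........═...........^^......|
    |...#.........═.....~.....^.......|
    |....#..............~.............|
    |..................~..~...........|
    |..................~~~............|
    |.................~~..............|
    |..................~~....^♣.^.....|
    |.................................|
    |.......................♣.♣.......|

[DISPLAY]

  ┏━━━━━━━━━━━━┏━━━━━━━━━━━━━━━━━━━━━┓━
┏━━━━━━━━━━━━━━━━━━━━━━━━━━━━━┓      ┃ 
┃ MapNavigator                ┃──────┨─
┠─────────────────────────────┨      ┃ 
┃...........═.................┃B     ┃ 
┃...........═.................┃------┃ 
┃...........═.................┃    0 ┃ 
┃══════.═════════.════════════┃    0 ┃ 
┃...........═.................┃    0 ┃ 
┃...♣.......═.................┃    0 ┃ 
┃....♣♣.....═..@..............┃    0 ┃ 
┃...........═.................┃    0 ┃ 
┃....♣......═...........^.^...┃    0 ┃ 
┃..#........═...........^^....┃    0 ┃ 
┃.#.........═.....~.....^.....┃━━━━━━┛ 
┃..#..............~...........┃        
┗━━━━━━━━━━━━━━━━━━━━━━━━━━━━━┛        
  ┗━━━━━━━━━━━━━━━━━━━━━━━━━━━━━━━━━━━━


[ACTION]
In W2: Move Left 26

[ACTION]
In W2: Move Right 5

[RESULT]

  ┏━━━━━━━━━━━━┏━━━━━━━━━━━━━━━━━━━━━┓━
┏━━━━━━━━━━━━━━━━━━━━━━━━━━━━━┓      ┃ 
┃ MapNavigator                ┃──────┨─
┠─────────────────────────────┨      ┃ 
┃         .............═......┃B     ┃ 
┃         .............═......┃------┃ 
┃         .............═......┃    0 ┃ 
┃         ..══════.═════════.═┃    0 ┃ 
┃         .............═......┃    0 ┃ 
┃         .....♣.......═......┃    0 ┃ 
┃         .....@♣♣.....═......┃    0 ┃ 
┃         .............═......┃    0 ┃ 
┃         ......♣......═......┃    0 ┃ 
┃         ....#........═......┃    0 ┃ 
┃         ...#.........═.....~┃━━━━━━┛ 
┃         ....#..............~┃        
┗━━━━━━━━━━━━━━━━━━━━━━━━━━━━━┛        
  ┗━━━━━━━━━━━━━━━━━━━━━━━━━━━━━━━━━━━━


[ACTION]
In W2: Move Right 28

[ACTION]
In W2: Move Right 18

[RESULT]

  ┏━━━━━━━━━━━━┏━━━━━━━━━━━━━━━━━━━━━┓━
┏━━━━━━━━━━━━━━━━━━━━━━━━━━━━━┓      ┃ 
┃ MapNavigator                ┃──────┨─
┠─────────────────────────────┨      ┃ 
┃...............              ┃B     ┃ 
┃...............              ┃------┃ 
┃...............              ┃    0 ┃ 
┃.════════════..              ┃    0 ┃ 
┃...............              ┃    0 ┃ 
┃...............              ┃    0 ┃ 
┃..............@              ┃    0 ┃ 
┃...............              ┃    0 ┃ 
┃.......^.^.....              ┃    0 ┃ 
┃.......^^......              ┃    0 ┃ 
┃.~.....^.......              ┃━━━━━━┛ 
┃.~.............              ┃        
┗━━━━━━━━━━━━━━━━━━━━━━━━━━━━━┛        
  ┗━━━━━━━━━━━━━━━━━━━━━━━━━━━━━━━━━━━━


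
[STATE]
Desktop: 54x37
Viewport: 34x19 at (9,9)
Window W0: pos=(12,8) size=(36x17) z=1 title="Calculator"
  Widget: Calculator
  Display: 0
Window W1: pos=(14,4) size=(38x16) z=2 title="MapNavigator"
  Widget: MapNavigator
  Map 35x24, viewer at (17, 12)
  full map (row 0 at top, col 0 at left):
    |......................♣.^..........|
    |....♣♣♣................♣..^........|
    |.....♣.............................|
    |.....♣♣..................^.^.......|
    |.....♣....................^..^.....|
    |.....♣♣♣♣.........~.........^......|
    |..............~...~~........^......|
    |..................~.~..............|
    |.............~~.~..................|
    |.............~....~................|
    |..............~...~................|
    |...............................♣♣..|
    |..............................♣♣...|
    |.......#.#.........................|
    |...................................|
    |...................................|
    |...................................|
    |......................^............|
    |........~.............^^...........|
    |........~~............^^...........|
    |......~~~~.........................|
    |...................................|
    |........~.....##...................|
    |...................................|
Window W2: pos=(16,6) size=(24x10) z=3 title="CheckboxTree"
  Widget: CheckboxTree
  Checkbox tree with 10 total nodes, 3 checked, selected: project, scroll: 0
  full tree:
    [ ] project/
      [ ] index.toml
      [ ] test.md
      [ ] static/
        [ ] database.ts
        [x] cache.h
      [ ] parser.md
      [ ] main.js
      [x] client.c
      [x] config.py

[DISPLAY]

   ┃ ┃ ┃>[-] project/         ┃...
   ┠─┃ ┃   [ ] index.toml     ┃...
   ┃ ┃ ┃   [ ] test.md        ┃...
   ┃┌┃ ┃   [-] static/        ┃...
   ┃│┃ ┃     [ ] database.ts  ┃...
   ┃├┃ ┃     [x] cache.h      ┃...
   ┃│┃ ┗━━━━━━━━━━━━━━━━━━━━━━┛...
   ┃├┃ ...........................
   ┃│┃ ...........................
   ┃├┃ ......................^....
   ┃│┗━━━━━━━━━━━━━━━━━━━━━━━━━━━━
   ┃├───┼───┼───┼───┤             
   ┃│ C │ MC│ MR│ M+│             
   ┃└───┴───┴───┴───┘             
   ┃                              
   ┗━━━━━━━━━━━━━━━━━━━━━━━━━━━━━━
                                  
                                  
                                  


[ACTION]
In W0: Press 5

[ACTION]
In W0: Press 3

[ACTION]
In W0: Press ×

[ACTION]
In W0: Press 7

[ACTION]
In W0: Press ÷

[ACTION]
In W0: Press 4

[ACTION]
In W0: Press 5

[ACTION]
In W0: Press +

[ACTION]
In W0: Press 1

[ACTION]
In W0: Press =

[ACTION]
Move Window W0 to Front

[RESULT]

   ┃ Calculator                   
   ┠──────────────────────────────
   ┃                       9.24444
   ┃┌───┬───┬───┬───┐             
   ┃│ 7 │ 8 │ 9 │ ÷ │             
   ┃├───┼───┼───┼───┤             
   ┃│ 4 │ 5 │ 6 │ × │             
   ┃├───┼───┼───┼───┤             
   ┃│ 1 │ 2 │ 3 │ - │             
   ┃├───┼───┼───┼───┤             
   ┃│ 0 │ . │ = │ + │             
   ┃├───┼───┼───┼───┤             
   ┃│ C │ MC│ MR│ M+│             
   ┃└───┴───┴───┴───┘             
   ┃                              
   ┗━━━━━━━━━━━━━━━━━━━━━━━━━━━━━━
                                  
                                  
                                  


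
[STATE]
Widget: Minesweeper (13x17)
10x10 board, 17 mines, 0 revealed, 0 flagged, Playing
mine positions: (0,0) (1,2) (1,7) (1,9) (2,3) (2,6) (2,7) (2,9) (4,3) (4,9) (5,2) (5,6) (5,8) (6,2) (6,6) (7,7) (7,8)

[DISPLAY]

■■■■■■■■■■   
■■■■■■■■■■   
■■■■■■■■■■   
■■■■■■■■■■   
■■■■■■■■■■   
■■■■■■■■■■   
■■■■■■■■■■   
■■■■■■■■■■   
■■■■■■■■■■   
■■■■■■■■■■   
             
             
             
             
             
             
             


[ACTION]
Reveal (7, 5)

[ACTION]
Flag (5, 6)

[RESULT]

■■■■■■■■■■   
■■■■■■■■■■   
■■■■■■■■■■   
■■■■■■■■■■   
■■■■■■■■■■   
■■■■■■⚑■■■   
■■■■■■■■■■   
■■■■■1■■■■   
■■■■■■■■■■   
■■■■■■■■■■   
             
             
             
             
             
             
             


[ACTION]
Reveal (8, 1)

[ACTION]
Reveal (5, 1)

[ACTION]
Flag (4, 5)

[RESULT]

■■■■■■■■■■   
12■■■■■■■■   
 12■■■■■■■   
  2■■■■■■■   
 12■■⚑■■■■   
 2■312⚑■■■   
 2■2 2■■■■   
 111 12■■■   
      1221   
             
             
             
             
             
             
             
             


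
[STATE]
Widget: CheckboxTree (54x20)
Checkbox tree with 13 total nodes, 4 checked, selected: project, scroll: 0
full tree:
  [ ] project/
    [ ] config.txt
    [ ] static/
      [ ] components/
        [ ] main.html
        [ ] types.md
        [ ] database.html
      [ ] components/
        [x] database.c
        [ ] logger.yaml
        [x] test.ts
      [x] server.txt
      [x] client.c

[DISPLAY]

>[-] project/                                         
   [ ] config.txt                                     
   [-] static/                                        
     [ ] components/                                  
       [ ] main.html                                  
       [ ] types.md                                   
       [ ] database.html                              
     [-] components/                                  
       [x] database.c                                 
       [ ] logger.yaml                                
       [x] test.ts                                    
     [x] server.txt                                   
     [x] client.c                                     
                                                      
                                                      
                                                      
                                                      
                                                      
                                                      
                                                      


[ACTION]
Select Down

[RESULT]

 [-] project/                                         
>  [ ] config.txt                                     
   [-] static/                                        
     [ ] components/                                  
       [ ] main.html                                  
       [ ] types.md                                   
       [ ] database.html                              
     [-] components/                                  
       [x] database.c                                 
       [ ] logger.yaml                                
       [x] test.ts                                    
     [x] server.txt                                   
     [x] client.c                                     
                                                      
                                                      
                                                      
                                                      
                                                      
                                                      
                                                      


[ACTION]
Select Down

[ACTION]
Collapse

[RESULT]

 [-] project/                                         
   [ ] config.txt                                     
>  [-] static/                                        
                                                      
                                                      
                                                      
                                                      
                                                      
                                                      
                                                      
                                                      
                                                      
                                                      
                                                      
                                                      
                                                      
                                                      
                                                      
                                                      
                                                      


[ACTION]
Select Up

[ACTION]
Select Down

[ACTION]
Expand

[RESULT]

 [-] project/                                         
   [ ] config.txt                                     
>  [-] static/                                        
     [ ] components/                                  
       [ ] main.html                                  
       [ ] types.md                                   
       [ ] database.html                              
     [-] components/                                  
       [x] database.c                                 
       [ ] logger.yaml                                
       [x] test.ts                                    
     [x] server.txt                                   
     [x] client.c                                     
                                                      
                                                      
                                                      
                                                      
                                                      
                                                      
                                                      


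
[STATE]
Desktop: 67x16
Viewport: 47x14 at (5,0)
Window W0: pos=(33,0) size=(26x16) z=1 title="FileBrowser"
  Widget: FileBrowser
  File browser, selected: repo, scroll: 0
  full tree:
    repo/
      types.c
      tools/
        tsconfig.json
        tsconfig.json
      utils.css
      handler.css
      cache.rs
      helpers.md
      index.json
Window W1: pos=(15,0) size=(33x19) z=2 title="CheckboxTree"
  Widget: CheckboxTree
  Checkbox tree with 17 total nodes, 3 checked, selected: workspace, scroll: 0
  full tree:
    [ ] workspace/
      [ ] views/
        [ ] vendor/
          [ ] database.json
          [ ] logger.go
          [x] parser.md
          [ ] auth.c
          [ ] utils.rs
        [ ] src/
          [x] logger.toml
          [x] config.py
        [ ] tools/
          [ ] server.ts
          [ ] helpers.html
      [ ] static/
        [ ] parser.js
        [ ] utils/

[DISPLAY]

          ┏━━━━━━━━━━━━━━━━━━━━━━━━━━━━━━━┓━━━━
          ┃ CheckboxTree                  ┃    
          ┠───────────────────────────────┨────
          ┃>[-] workspace/                ┃    
          ┃   [-] views/                  ┃    
          ┃     [-] vendor/               ┃    
          ┃       [ ] database.json       ┃    
          ┃       [ ] logger.go           ┃s   
          ┃       [x] parser.md           ┃    
          ┃       [ ] auth.c              ┃    
          ┃       [ ] utils.rs            ┃    
          ┃     [x] src/                  ┃    
          ┃       [x] logger.toml         ┃    
          ┃       [x] config.py           ┃    


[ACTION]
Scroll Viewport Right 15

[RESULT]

━━━━━━━━━━━━━━━━━━━━━━━━━━━┓━━━━━━━━━━┓        
ckboxTree                  ┃          ┃        
───────────────────────────┨──────────┨        
 workspace/                ┃          ┃        
-] views/                  ┃          ┃        
 [-] vendor/               ┃          ┃        
   [ ] database.json       ┃          ┃        
   [ ] logger.go           ┃s         ┃        
   [x] parser.md           ┃          ┃        
   [ ] auth.c              ┃          ┃        
   [ ] utils.rs            ┃          ┃        
 [x] src/                  ┃          ┃        
   [x] logger.toml         ┃          ┃        
   [x] config.py           ┃          ┃        


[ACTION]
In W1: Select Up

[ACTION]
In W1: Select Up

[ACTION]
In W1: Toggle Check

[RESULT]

━━━━━━━━━━━━━━━━━━━━━━━━━━━┓━━━━━━━━━━┓        
ckboxTree                  ┃          ┃        
───────────────────────────┨──────────┨        
 workspace/                ┃          ┃        
x] views/                  ┃          ┃        
 [x] vendor/               ┃          ┃        
   [x] database.json       ┃          ┃        
   [x] logger.go           ┃s         ┃        
   [x] parser.md           ┃          ┃        
   [x] auth.c              ┃          ┃        
   [x] utils.rs            ┃          ┃        
 [x] src/                  ┃          ┃        
   [x] logger.toml         ┃          ┃        
   [x] config.py           ┃          ┃        


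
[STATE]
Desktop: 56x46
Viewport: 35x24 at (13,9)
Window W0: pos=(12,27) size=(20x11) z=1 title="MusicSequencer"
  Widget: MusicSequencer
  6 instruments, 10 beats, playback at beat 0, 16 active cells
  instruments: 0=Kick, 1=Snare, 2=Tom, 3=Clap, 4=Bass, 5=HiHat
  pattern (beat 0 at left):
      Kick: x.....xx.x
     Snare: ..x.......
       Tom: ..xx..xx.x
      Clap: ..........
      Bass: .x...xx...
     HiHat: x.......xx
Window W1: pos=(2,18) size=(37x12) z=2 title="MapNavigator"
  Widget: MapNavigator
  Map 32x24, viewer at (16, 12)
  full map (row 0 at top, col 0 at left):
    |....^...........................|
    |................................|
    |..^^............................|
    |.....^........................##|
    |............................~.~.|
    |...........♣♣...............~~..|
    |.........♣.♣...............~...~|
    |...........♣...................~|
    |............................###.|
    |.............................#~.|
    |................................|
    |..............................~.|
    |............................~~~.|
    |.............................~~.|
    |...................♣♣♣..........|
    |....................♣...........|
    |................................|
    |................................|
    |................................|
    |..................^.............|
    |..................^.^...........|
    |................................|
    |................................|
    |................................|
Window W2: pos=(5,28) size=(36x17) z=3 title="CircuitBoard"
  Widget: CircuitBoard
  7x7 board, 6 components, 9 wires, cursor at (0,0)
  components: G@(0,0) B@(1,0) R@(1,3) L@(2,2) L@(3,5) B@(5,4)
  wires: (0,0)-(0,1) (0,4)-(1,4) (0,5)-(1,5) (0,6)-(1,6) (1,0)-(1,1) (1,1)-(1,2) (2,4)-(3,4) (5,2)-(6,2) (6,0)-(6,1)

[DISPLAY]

                                   
                                   
                                   
                                   
                                   
                                   
                                   
                                   
                                   
━━━━━━━━━━━━━━━━━━━━━━━━━┓         
tor                      ┃         
─────────────────────────┨         
...................###.  ┃         
....................#~.  ┃         
.......................  ┃         
.....................~.  ┃         
.......@...........~~~.  ┃         
....................~~.  ┃         
..........♣♣♣..........  ┃         
━━━━━━━━━━━━━━━━━━━━━━━━━━━┓       
tBoard                     ┃       
───────────────────────────┨       
2 3 4 5 6                  ┃       
 ·           ·   ·   ·     ┃       


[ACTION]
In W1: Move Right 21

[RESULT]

                                   
                                   
                                   
                                   
                                   
                                   
                                   
                                   
                                   
━━━━━━━━━━━━━━━━━━━━━━━━━┓         
tor                      ┃         
─────────────────────────┨         
....###.                 ┃         
.....#~.                 ┃         
........                 ┃         
......~.                 ┃         
....~~~@                 ┃         
.....~~.                 ┃         
........                 ┃         
━━━━━━━━━━━━━━━━━━━━━━━━━━━┓       
tBoard                     ┃       
───────────────────────────┨       
2 3 4 5 6                  ┃       
 ·           ·   ·   ·     ┃       


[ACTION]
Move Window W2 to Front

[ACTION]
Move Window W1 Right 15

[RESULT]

                                   
                                   
                                   
                                   
                                   
                                   
                                   
                                   
                                   
    ┏━━━━━━━━━━━━━━━━━━━━━━━━━━━━━━
    ┃ MapNavigator                 
    ┠──────────────────────────────
    ┃..............###.            
    ┃...............#~.            
    ┃..................            
    ┃................~.            
    ┃..............~~~@            
    ┃...............~~.            
━━━━┃.....♣♣♣..........            
━━━━━━━━━━━━━━━━━━━━━━━━━━━┓       
tBoard                     ┃━━━━━━━
───────────────────────────┨       
2 3 4 5 6                  ┃       
 ·           ·   ·   ·     ┃       


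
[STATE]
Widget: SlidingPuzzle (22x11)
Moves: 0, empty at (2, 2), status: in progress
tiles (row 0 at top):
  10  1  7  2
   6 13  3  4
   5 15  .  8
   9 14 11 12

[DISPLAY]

┌────┬────┬────┬────┐ 
│ 10 │  1 │  7 │  2 │ 
├────┼────┼────┼────┤ 
│  6 │ 13 │  3 │  4 │ 
├────┼────┼────┼────┤ 
│  5 │ 15 │    │  8 │ 
├────┼────┼────┼────┤ 
│  9 │ 14 │ 11 │ 12 │ 
└────┴────┴────┴────┘ 
Moves: 0              
                      


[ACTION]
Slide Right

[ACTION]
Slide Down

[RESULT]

┌────┬────┬────┬────┐ 
│ 10 │  1 │  7 │  2 │ 
├────┼────┼────┼────┤ 
│  6 │    │  3 │  4 │ 
├────┼────┼────┼────┤ 
│  5 │ 13 │ 15 │  8 │ 
├────┼────┼────┼────┤ 
│  9 │ 14 │ 11 │ 12 │ 
└────┴────┴────┴────┘ 
Moves: 2              
                      


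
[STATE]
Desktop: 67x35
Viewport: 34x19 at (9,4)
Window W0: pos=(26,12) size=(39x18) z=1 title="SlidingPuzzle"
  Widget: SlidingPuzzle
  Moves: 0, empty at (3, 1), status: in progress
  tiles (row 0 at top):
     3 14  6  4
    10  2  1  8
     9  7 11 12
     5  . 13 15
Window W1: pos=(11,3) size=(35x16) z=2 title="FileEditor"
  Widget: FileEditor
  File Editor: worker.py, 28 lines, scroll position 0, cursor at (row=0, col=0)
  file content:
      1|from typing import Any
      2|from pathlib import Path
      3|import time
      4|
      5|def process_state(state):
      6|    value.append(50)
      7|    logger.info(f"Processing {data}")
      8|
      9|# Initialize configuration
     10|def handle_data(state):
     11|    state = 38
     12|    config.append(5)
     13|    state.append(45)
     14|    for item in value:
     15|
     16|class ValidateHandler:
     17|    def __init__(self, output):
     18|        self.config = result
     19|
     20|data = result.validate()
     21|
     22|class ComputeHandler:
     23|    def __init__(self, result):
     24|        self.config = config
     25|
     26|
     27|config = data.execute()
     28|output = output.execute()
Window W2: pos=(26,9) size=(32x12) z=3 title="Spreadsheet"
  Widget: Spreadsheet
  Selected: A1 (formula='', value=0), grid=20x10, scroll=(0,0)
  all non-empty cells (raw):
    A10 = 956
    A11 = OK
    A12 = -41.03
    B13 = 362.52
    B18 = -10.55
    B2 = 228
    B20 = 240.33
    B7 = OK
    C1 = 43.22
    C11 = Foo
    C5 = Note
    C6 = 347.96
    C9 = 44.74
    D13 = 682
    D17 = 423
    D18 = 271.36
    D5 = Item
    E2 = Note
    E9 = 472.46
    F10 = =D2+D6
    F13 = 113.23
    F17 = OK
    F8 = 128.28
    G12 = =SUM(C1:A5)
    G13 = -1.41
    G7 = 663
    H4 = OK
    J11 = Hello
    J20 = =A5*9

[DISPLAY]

  ┃ FileEditor                    
  ┠───────────────────────────────
  ┃█rom typing import Any         
  ┃from pathlib import Path       
  ┃import time                    
  ┃              ┏━━━━━━━━━━━━━━━━
  ┃def process_st┃ Spreadsheet    
  ┃    value.appe┠────────────────
  ┃    logger.inf┃A1:             
  ┃              ┃       A       B
  ┃# Initialize c┃----------------
  ┃def handle_dat┃  1      [0]    
  ┃    state = 38┃  2        0    
  ┃    config.app┃  3        0    
  ┗━━━━━━━━━━━━━━┃  4        0    
                 ┃  5        0    
                 ┗━━━━━━━━━━━━━━━━
                 ┃├────┼────┼────┼
                 ┃│  5 │    │ 13 │


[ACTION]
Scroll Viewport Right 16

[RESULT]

                    ┃             
────────────────────┨             
mport Any          ▲┃             
import Path        █┃             
                   ░┃             
 ┏━━━━━━━━━━━━━━━━━━━━━━━━━━━━━━┓ 
t┃ Spreadsheet                  ┃ 
e┠──────────────────────────────┨ 
f┃A1:                           ┃━
 ┃       A       B       C      ┃ 
c┃------------------------------┃─
t┃  1      [0]       0   43.22  ┃ 
8┃  2        0     228       0  ┃ 
p┃  3        0       0       0  ┃ 
━┃  4        0       0       0  ┃ 
 ┃  5        0       0Note    It┃ 
 ┗━━━━━━━━━━━━━━━━━━━━━━━━━━━━━━┛ 
 ┃├────┼────┼────┼────┤           
 ┃│  5 │    │ 13 │ 15 │           


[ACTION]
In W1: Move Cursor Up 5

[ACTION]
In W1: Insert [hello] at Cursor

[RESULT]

                    ┃             
────────────────────┨             
ing import Any     ▲┃             
import Path        █┃             
                   ░┃             
 ┏━━━━━━━━━━━━━━━━━━━━━━━━━━━━━━┓ 
t┃ Spreadsheet                  ┃ 
e┠──────────────────────────────┨ 
f┃A1:                           ┃━
 ┃       A       B       C      ┃ 
c┃------------------------------┃─
t┃  1      [0]       0   43.22  ┃ 
8┃  2        0     228       0  ┃ 
p┃  3        0       0       0  ┃ 
━┃  4        0       0       0  ┃ 
 ┃  5        0       0Note    It┃ 
 ┗━━━━━━━━━━━━━━━━━━━━━━━━━━━━━━┛ 
 ┃├────┼────┼────┼────┤           
 ┃│  5 │    │ 13 │ 15 │           
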